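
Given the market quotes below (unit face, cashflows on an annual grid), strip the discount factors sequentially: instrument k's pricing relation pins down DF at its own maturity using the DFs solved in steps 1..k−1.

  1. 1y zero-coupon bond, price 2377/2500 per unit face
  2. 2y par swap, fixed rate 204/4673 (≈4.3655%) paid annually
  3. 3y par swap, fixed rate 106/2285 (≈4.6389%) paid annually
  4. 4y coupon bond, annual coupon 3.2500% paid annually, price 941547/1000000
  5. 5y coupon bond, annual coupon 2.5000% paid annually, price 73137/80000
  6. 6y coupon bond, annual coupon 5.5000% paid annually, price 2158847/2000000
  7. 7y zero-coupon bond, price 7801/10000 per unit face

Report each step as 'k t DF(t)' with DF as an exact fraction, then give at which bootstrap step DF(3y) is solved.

step 1 [1y] zero: DF = P = 2377/2500 ≈ 0.950800
step 2 [2y] swap r/1=204/4673: DF=(1 − 204/4673·(0.950800))/(1+204/4673) = 574/625 ≈ 0.918400
step 3 [3y] swap r/1=106/2285: DF=(1 − 106/2285·(0.950800+0.918400))/(1+106/2285) = 1091/1250 ≈ 0.872800
step 4 [4y] bond c/1=13/400: DF=(941547/1000000 − 13/400·(0.950800+0.918400+0.872800))/(1+13/400) = 516/625 ≈ 0.825600
step 5 [5y] bond c/1=1/40: DF=(73137/80000 − 1/40·(0.950800+0.918400+0.872800+0.825600))/(1+1/40) = 8049/10000 ≈ 0.804900
step 6 [6y] bond c/1=11/200: DF=(2158847/2000000 − 11/200·(0.950800+0.918400+0.872800+0.825600+0.804900))/(1+11/200) = 497/625 ≈ 0.795200
step 7 [7y] zero: DF = P = 7801/10000 ≈ 0.780100

1 1 2377/2500
2 2 574/625
3 3 1091/1250
4 4 516/625
5 5 8049/10000
6 6 497/625
7 7 7801/10000
DF(3y) is solved at step 3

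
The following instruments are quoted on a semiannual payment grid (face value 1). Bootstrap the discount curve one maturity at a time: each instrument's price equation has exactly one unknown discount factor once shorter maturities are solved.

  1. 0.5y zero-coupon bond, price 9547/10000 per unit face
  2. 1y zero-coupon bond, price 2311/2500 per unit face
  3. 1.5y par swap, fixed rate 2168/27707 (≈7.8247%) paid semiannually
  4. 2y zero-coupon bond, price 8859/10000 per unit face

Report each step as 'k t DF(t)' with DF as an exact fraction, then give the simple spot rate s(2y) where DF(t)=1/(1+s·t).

step 1 [0.5y] zero: DF = P = 9547/10000 ≈ 0.954700
step 2 [1y] zero: DF = P = 2311/2500 ≈ 0.924400
step 3 [1.5y] swap r/2=1084/27707: DF=(1 − 1084/27707·(0.954700+0.924400))/(1+1084/27707) = 2229/2500 ≈ 0.891600
step 4 [2y] zero: DF = P = 8859/10000 ≈ 0.885900

1 1/2 9547/10000
2 1 2311/2500
3 3/2 2229/2500
4 2 8859/10000
s(2y) = (1/(8859/10000) − 1)/(2) = 1141/17718 ≈ 6.4398%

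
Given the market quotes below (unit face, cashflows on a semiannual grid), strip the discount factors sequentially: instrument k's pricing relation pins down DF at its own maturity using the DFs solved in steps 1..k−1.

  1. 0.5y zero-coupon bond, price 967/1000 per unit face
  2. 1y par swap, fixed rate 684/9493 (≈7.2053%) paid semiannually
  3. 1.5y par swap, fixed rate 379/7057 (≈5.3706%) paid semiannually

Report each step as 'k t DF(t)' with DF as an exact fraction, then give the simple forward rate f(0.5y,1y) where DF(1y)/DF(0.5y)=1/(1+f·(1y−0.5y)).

1 1/2 967/1000
2 1 2329/2500
3 3/2 4621/5000
f(0.5y,1y) = ((967/1000)/(2329/2500) − 1)/(1/2) = 177/2329 ≈ 7.5998%

step 1 [0.5y] zero: DF = P = 967/1000 ≈ 0.967000
step 2 [1y] swap r/2=342/9493: DF=(1 − 342/9493·(0.967000))/(1+342/9493) = 2329/2500 ≈ 0.931600
step 3 [1.5y] swap r/2=379/14114: DF=(1 − 379/14114·(0.967000+0.931600))/(1+379/14114) = 4621/5000 ≈ 0.924200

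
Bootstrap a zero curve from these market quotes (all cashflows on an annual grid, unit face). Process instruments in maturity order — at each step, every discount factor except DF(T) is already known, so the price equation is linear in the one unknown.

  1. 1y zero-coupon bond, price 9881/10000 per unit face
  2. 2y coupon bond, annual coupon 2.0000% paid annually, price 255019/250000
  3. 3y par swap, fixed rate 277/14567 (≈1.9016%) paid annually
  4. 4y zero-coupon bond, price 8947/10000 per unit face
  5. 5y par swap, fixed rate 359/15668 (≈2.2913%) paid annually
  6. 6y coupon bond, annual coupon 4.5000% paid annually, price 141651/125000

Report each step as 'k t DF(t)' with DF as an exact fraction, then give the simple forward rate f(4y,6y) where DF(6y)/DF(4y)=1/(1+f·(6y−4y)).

1 1 9881/10000
2 2 9807/10000
3 3 4723/5000
4 4 8947/10000
5 5 8923/10000
6 6 441/500
f(4y,6y) = ((8947/10000)/(441/500) − 1)/(2) = 127/17640 ≈ 0.7200%

step 1 [1y] zero: DF = P = 9881/10000 ≈ 0.988100
step 2 [2y] bond c/1=1/50: DF=(255019/250000 − 1/50·(0.988100))/(1+1/50) = 9807/10000 ≈ 0.980700
step 3 [3y] swap r/1=277/14567: DF=(1 − 277/14567·(0.988100+0.980700))/(1+277/14567) = 4723/5000 ≈ 0.944600
step 4 [4y] zero: DF = P = 8947/10000 ≈ 0.894700
step 5 [5y] swap r/1=359/15668: DF=(1 − 359/15668·(0.988100+0.980700+0.944600+0.894700))/(1+359/15668) = 8923/10000 ≈ 0.892300
step 6 [6y] bond c/1=9/200: DF=(141651/125000 − 9/200·(0.988100+0.980700+0.944600+0.894700+0.892300))/(1+9/200) = 441/500 ≈ 0.882000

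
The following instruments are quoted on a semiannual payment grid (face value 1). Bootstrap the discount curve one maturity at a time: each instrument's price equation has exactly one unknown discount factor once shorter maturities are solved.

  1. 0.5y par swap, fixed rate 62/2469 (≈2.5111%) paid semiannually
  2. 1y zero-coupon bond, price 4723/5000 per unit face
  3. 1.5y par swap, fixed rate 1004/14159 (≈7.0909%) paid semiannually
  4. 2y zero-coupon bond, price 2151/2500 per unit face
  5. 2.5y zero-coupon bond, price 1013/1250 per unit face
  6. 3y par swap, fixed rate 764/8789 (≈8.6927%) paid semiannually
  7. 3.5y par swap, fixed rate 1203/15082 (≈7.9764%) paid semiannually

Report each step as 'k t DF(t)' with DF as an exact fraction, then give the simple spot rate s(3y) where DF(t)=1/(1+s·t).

1 1/2 2469/2500
2 1 4723/5000
3 3/2 2249/2500
4 2 2151/2500
5 5/2 1013/1250
6 3 1927/2500
7 7/2 3797/5000
s(3y) = (1/(1927/2500) − 1)/(3) = 191/1927 ≈ 9.9118%

step 1 [0.5y] swap r/2=31/2469: DF=(1 − 31/2469·(0))/(1+31/2469) = 2469/2500 ≈ 0.987600
step 2 [1y] zero: DF = P = 4723/5000 ≈ 0.944600
step 3 [1.5y] swap r/2=502/14159: DF=(1 − 502/14159·(0.987600+0.944600))/(1+502/14159) = 2249/2500 ≈ 0.899600
step 4 [2y] zero: DF = P = 2151/2500 ≈ 0.860400
step 5 [2.5y] zero: DF = P = 1013/1250 ≈ 0.810400
step 6 [3y] swap r/2=382/8789: DF=(1 − 382/8789·(0.987600+0.944600+0.899600+0.860400+0.810400))/(1+382/8789) = 1927/2500 ≈ 0.770800
step 7 [3.5y] swap r/2=1203/30164: DF=(1 − 1203/30164·(0.987600+0.944600+0.899600+0.860400+0.810400+0.770800))/(1+1203/30164) = 3797/5000 ≈ 0.759400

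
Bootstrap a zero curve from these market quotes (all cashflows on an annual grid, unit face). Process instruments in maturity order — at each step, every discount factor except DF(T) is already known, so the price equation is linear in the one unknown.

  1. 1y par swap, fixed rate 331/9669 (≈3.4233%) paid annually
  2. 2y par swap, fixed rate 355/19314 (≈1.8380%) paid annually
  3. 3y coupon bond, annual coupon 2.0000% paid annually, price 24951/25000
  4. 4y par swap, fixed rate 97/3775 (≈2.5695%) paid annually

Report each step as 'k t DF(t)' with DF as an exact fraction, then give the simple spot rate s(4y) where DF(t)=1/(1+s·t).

1 1 9669/10000
2 2 1929/2000
3 3 4703/5000
4 4 903/1000
s(4y) = (1/(903/1000) − 1)/(4) = 97/3612 ≈ 2.6855%

step 1 [1y] swap r/1=331/9669: DF=(1 − 331/9669·(0))/(1+331/9669) = 9669/10000 ≈ 0.966900
step 2 [2y] swap r/1=355/19314: DF=(1 − 355/19314·(0.966900))/(1+355/19314) = 1929/2000 ≈ 0.964500
step 3 [3y] bond c/1=1/50: DF=(24951/25000 − 1/50·(0.966900+0.964500))/(1+1/50) = 4703/5000 ≈ 0.940600
step 4 [4y] swap r/1=97/3775: DF=(1 − 97/3775·(0.966900+0.964500+0.940600))/(1+97/3775) = 903/1000 ≈ 0.903000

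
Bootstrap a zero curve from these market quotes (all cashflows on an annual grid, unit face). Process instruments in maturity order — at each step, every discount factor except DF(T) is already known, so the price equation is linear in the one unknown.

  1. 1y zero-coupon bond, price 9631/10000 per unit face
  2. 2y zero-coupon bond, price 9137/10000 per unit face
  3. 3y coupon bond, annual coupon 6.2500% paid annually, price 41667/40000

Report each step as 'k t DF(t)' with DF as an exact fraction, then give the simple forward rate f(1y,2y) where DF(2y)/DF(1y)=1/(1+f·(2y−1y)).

1 1 9631/10000
2 2 9137/10000
3 3 87/100
f(1y,2y) = ((9631/10000)/(9137/10000) − 1)/(1) = 494/9137 ≈ 5.4066%

step 1 [1y] zero: DF = P = 9631/10000 ≈ 0.963100
step 2 [2y] zero: DF = P = 9137/10000 ≈ 0.913700
step 3 [3y] bond c/1=1/16: DF=(41667/40000 − 1/16·(0.963100+0.913700))/(1+1/16) = 87/100 ≈ 0.870000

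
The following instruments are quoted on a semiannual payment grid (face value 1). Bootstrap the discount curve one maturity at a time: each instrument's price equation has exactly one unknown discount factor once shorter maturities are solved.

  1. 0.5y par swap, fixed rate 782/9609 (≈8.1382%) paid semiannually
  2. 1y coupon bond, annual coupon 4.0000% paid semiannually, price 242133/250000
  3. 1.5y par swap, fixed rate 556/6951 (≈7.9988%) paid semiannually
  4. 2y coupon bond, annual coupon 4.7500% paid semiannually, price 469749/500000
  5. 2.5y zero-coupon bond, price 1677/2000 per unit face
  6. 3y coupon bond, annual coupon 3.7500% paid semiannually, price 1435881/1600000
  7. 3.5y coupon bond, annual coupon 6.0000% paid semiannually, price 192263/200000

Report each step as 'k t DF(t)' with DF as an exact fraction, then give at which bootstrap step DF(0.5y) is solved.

1 1/2 9609/10000
2 1 9307/10000
3 3/2 1111/1250
4 2 2133/2500
5 5/2 1677/2000
6 3 3993/5000
7 7/2 3899/5000
DF(0.5y) is solved at step 1

step 1 [0.5y] swap r/2=391/9609: DF=(1 − 391/9609·(0))/(1+391/9609) = 9609/10000 ≈ 0.960900
step 2 [1y] bond c/2=1/50: DF=(242133/250000 − 1/50·(0.960900))/(1+1/50) = 9307/10000 ≈ 0.930700
step 3 [1.5y] swap r/2=278/6951: DF=(1 − 278/6951·(0.960900+0.930700))/(1+278/6951) = 1111/1250 ≈ 0.888800
step 4 [2y] bond c/2=19/800: DF=(469749/500000 − 19/800·(0.960900+0.930700+0.888800))/(1+19/800) = 2133/2500 ≈ 0.853200
step 5 [2.5y] zero: DF = P = 1677/2000 ≈ 0.838500
step 6 [3y] bond c/2=3/160: DF=(1435881/1600000 − 3/160·(0.960900+0.930700+0.888800+0.853200+0.838500))/(1+3/160) = 3993/5000 ≈ 0.798600
step 7 [3.5y] bond c/2=3/100: DF=(192263/200000 − 3/100·(0.960900+0.930700+0.888800+0.853200+0.838500+0.798600))/(1+3/100) = 3899/5000 ≈ 0.779800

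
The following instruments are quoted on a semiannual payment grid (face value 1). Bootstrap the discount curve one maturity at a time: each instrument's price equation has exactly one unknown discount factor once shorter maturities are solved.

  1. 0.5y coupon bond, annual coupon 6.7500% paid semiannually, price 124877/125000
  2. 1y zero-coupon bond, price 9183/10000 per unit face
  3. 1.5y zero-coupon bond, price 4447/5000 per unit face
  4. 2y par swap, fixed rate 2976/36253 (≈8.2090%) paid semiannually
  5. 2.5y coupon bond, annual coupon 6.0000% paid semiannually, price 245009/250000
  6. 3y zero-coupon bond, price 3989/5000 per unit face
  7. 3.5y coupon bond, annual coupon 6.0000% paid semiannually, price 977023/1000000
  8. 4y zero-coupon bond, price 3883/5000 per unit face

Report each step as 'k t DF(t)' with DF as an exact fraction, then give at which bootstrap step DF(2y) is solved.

1 1/2 604/625
2 1 9183/10000
3 3/2 4447/5000
4 2 532/625
5 5/2 8459/10000
6 3 3989/5000
7 7/2 7951/10000
8 4 3883/5000
DF(2y) is solved at step 4

step 1 [0.5y] bond c/2=27/800: DF=(124877/125000 − 27/800·(0))/(1+27/800) = 604/625 ≈ 0.966400
step 2 [1y] zero: DF = P = 9183/10000 ≈ 0.918300
step 3 [1.5y] zero: DF = P = 4447/5000 ≈ 0.889400
step 4 [2y] swap r/2=1488/36253: DF=(1 − 1488/36253·(0.966400+0.918300+0.889400))/(1+1488/36253) = 532/625 ≈ 0.851200
step 5 [2.5y] bond c/2=3/100: DF=(245009/250000 − 3/100·(0.966400+0.918300+0.889400+0.851200))/(1+3/100) = 8459/10000 ≈ 0.845900
step 6 [3y] zero: DF = P = 3989/5000 ≈ 0.797800
step 7 [3.5y] bond c/2=3/100: DF=(977023/1000000 − 3/100·(0.966400+0.918300+0.889400+0.851200+0.845900+0.797800))/(1+3/100) = 7951/10000 ≈ 0.795100
step 8 [4y] zero: DF = P = 3883/5000 ≈ 0.776600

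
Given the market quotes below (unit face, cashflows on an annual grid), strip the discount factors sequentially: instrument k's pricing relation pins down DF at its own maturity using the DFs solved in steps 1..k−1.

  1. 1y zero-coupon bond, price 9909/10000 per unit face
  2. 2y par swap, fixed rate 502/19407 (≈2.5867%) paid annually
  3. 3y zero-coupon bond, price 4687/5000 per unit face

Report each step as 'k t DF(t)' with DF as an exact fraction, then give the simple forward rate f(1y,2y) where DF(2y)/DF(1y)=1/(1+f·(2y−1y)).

1 1 9909/10000
2 2 4749/5000
3 3 4687/5000
f(1y,2y) = ((9909/10000)/(4749/5000) − 1)/(1) = 137/3166 ≈ 4.3272%

step 1 [1y] zero: DF = P = 9909/10000 ≈ 0.990900
step 2 [2y] swap r/1=502/19407: DF=(1 − 502/19407·(0.990900))/(1+502/19407) = 4749/5000 ≈ 0.949800
step 3 [3y] zero: DF = P = 4687/5000 ≈ 0.937400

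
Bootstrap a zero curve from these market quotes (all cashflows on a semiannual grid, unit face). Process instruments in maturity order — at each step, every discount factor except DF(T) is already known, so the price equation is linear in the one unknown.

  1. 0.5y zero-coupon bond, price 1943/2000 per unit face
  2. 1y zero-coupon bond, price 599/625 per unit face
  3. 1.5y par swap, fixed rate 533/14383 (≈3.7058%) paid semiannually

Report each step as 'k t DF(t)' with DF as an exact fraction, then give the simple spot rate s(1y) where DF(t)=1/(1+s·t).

step 1 [0.5y] zero: DF = P = 1943/2000 ≈ 0.971500
step 2 [1y] zero: DF = P = 599/625 ≈ 0.958400
step 3 [1.5y] swap r/2=533/28766: DF=(1 − 533/28766·(0.971500+0.958400))/(1+533/28766) = 9467/10000 ≈ 0.946700

1 1/2 1943/2000
2 1 599/625
3 3/2 9467/10000
s(1y) = (1/(599/625) − 1)/(1) = 26/599 ≈ 4.3406%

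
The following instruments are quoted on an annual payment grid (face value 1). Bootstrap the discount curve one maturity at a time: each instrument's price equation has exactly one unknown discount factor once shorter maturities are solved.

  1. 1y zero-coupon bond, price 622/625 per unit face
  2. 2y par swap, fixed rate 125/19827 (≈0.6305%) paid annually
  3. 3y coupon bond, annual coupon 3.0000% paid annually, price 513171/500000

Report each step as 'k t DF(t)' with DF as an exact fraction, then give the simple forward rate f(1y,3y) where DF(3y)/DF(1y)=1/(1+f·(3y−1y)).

step 1 [1y] zero: DF = P = 622/625 ≈ 0.995200
step 2 [2y] swap r/1=125/19827: DF=(1 − 125/19827·(0.995200))/(1+125/19827) = 79/80 ≈ 0.987500
step 3 [3y] bond c/1=3/100: DF=(513171/500000 − 3/100·(0.995200+0.987500))/(1+3/100) = 9387/10000 ≈ 0.938700

1 1 622/625
2 2 79/80
3 3 9387/10000
f(1y,3y) = ((622/625)/(9387/10000) − 1)/(2) = 565/18774 ≈ 3.0095%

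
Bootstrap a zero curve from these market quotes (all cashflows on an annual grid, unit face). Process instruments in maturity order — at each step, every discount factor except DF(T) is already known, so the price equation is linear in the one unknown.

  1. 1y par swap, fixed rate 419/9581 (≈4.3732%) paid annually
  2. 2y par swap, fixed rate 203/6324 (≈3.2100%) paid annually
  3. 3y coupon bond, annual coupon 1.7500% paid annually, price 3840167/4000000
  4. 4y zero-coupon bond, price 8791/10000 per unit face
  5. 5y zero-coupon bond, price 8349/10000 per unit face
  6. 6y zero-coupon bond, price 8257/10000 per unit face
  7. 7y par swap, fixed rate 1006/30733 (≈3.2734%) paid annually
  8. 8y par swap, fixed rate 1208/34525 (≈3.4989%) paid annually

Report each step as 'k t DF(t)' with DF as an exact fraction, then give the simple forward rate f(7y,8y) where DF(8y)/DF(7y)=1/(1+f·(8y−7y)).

step 1 [1y] swap r/1=419/9581: DF=(1 − 419/9581·(0))/(1+419/9581) = 9581/10000 ≈ 0.958100
step 2 [2y] swap r/1=203/6324: DF=(1 − 203/6324·(0.958100))/(1+203/6324) = 9391/10000 ≈ 0.939100
step 3 [3y] bond c/1=7/400: DF=(3840167/4000000 − 7/400·(0.958100+0.939100))/(1+7/400) = 9109/10000 ≈ 0.910900
step 4 [4y] zero: DF = P = 8791/10000 ≈ 0.879100
step 5 [5y] zero: DF = P = 8349/10000 ≈ 0.834900
step 6 [6y] zero: DF = P = 8257/10000 ≈ 0.825700
step 7 [7y] swap r/1=1006/30733: DF=(1 − 1006/30733·(0.958100+0.939100+0.910900+0.879100+0.834900+0.825700))/(1+1006/30733) = 1997/2500 ≈ 0.798800
step 8 [8y] swap r/1=1208/34525: DF=(1 − 1208/34525·(0.958100+0.939100+0.910900+0.879100+0.834900+0.825700+0.798800))/(1+1208/34525) = 474/625 ≈ 0.758400

1 1 9581/10000
2 2 9391/10000
3 3 9109/10000
4 4 8791/10000
5 5 8349/10000
6 6 8257/10000
7 7 1997/2500
8 8 474/625
f(7y,8y) = ((1997/2500)/(474/625) − 1)/(1) = 101/1896 ≈ 5.3270%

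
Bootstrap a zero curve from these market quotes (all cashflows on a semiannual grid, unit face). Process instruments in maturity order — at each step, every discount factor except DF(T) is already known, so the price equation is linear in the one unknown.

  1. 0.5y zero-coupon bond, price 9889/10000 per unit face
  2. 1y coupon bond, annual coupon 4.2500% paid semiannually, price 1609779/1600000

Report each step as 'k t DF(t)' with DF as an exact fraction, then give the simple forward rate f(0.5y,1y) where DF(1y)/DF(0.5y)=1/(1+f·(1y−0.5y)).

1 1/2 9889/10000
2 1 4823/5000
f(0.5y,1y) = ((9889/10000)/(4823/5000) − 1)/(1/2) = 243/4823 ≈ 5.0384%

step 1 [0.5y] zero: DF = P = 9889/10000 ≈ 0.988900
step 2 [1y] bond c/2=17/800: DF=(1609779/1600000 − 17/800·(0.988900))/(1+17/800) = 4823/5000 ≈ 0.964600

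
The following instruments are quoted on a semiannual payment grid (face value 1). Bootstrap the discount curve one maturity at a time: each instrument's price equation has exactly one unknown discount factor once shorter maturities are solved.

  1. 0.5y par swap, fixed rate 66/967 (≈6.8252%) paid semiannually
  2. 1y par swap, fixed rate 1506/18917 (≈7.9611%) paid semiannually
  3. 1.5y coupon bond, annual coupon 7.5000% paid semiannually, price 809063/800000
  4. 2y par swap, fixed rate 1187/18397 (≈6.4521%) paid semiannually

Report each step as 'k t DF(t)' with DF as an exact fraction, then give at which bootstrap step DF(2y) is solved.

step 1 [0.5y] swap r/2=33/967: DF=(1 − 33/967·(0))/(1+33/967) = 967/1000 ≈ 0.967000
step 2 [1y] swap r/2=753/18917: DF=(1 − 753/18917·(0.967000))/(1+753/18917) = 9247/10000 ≈ 0.924700
step 3 [1.5y] bond c/2=3/80: DF=(809063/800000 − 3/80·(0.967000+0.924700))/(1+3/80) = 1133/1250 ≈ 0.906400
step 4 [2y] swap r/2=1187/36794: DF=(1 − 1187/36794·(0.967000+0.924700+0.906400))/(1+1187/36794) = 8813/10000 ≈ 0.881300

1 1/2 967/1000
2 1 9247/10000
3 3/2 1133/1250
4 2 8813/10000
DF(2y) is solved at step 4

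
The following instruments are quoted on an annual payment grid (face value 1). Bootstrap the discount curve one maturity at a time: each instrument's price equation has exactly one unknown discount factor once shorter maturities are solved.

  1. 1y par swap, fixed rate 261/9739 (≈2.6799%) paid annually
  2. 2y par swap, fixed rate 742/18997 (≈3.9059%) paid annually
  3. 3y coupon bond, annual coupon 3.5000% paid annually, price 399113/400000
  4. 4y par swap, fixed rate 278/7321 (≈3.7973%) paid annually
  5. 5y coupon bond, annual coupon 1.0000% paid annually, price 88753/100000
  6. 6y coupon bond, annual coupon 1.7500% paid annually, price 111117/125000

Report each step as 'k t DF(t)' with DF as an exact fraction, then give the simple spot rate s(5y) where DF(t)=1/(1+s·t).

1 1 9739/10000
2 2 4629/5000
3 3 4499/5000
4 4 861/1000
5 5 337/400
6 6 3981/5000
s(5y) = (1/(337/400) − 1)/(5) = 63/1685 ≈ 3.7389%

step 1 [1y] swap r/1=261/9739: DF=(1 − 261/9739·(0))/(1+261/9739) = 9739/10000 ≈ 0.973900
step 2 [2y] swap r/1=742/18997: DF=(1 − 742/18997·(0.973900))/(1+742/18997) = 4629/5000 ≈ 0.925800
step 3 [3y] bond c/1=7/200: DF=(399113/400000 − 7/200·(0.973900+0.925800))/(1+7/200) = 4499/5000 ≈ 0.899800
step 4 [4y] swap r/1=278/7321: DF=(1 − 278/7321·(0.973900+0.925800+0.899800))/(1+278/7321) = 861/1000 ≈ 0.861000
step 5 [5y] bond c/1=1/100: DF=(88753/100000 − 1/100·(0.973900+0.925800+0.899800+0.861000))/(1+1/100) = 337/400 ≈ 0.842500
step 6 [6y] bond c/1=7/400: DF=(111117/125000 − 7/400·(0.973900+0.925800+0.899800+0.861000+0.842500))/(1+7/400) = 3981/5000 ≈ 0.796200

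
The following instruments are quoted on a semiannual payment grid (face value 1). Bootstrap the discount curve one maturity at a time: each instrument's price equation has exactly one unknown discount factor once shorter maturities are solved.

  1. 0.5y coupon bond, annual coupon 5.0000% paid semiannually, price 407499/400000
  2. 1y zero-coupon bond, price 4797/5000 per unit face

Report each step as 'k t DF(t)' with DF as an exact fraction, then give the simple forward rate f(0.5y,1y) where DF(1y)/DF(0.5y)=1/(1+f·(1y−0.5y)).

step 1 [0.5y] bond c/2=1/40: DF=(407499/400000 − 1/40·(0))/(1+1/40) = 9939/10000 ≈ 0.993900
step 2 [1y] zero: DF = P = 4797/5000 ≈ 0.959400

1 1/2 9939/10000
2 1 4797/5000
f(0.5y,1y) = ((9939/10000)/(4797/5000) − 1)/(1/2) = 115/1599 ≈ 7.1920%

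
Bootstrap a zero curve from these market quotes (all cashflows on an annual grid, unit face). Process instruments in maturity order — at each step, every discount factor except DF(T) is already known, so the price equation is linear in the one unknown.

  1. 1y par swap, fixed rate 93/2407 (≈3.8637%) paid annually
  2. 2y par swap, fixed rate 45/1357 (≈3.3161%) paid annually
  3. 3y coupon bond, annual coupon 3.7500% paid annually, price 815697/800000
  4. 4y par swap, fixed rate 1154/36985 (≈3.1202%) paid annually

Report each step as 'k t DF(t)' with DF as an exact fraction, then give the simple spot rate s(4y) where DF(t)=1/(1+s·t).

step 1 [1y] swap r/1=93/2407: DF=(1 − 93/2407·(0))/(1+93/2407) = 2407/2500 ≈ 0.962800
step 2 [2y] swap r/1=45/1357: DF=(1 − 45/1357·(0.962800))/(1+45/1357) = 937/1000 ≈ 0.937000
step 3 [3y] bond c/1=3/80: DF=(815697/800000 − 3/80·(0.962800+0.937000))/(1+3/80) = 9141/10000 ≈ 0.914100
step 4 [4y] swap r/1=1154/36985: DF=(1 − 1154/36985·(0.962800+0.937000+0.914100))/(1+1154/36985) = 4423/5000 ≈ 0.884600

1 1 2407/2500
2 2 937/1000
3 3 9141/10000
4 4 4423/5000
s(4y) = (1/(4423/5000) − 1)/(4) = 577/17692 ≈ 3.2614%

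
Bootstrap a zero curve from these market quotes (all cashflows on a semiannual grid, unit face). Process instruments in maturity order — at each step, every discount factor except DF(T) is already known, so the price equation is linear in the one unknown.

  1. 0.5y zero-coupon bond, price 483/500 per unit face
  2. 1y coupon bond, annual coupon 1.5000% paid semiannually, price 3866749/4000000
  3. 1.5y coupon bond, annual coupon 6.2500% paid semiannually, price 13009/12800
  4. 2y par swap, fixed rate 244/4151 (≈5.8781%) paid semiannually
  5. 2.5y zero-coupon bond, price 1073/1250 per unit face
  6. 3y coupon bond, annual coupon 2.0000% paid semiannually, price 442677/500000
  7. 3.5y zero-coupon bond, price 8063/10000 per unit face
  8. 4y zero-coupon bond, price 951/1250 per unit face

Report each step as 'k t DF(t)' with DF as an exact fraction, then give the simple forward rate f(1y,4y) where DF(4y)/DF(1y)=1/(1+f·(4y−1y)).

1 1/2 483/500
2 1 9523/10000
3 3/2 4637/5000
4 2 4451/5000
5 5/2 1073/1250
6 3 8311/10000
7 7/2 8063/10000
8 4 951/1250
f(1y,4y) = ((9523/10000)/(951/1250) − 1)/(3) = 1915/22824 ≈ 8.3903%

step 1 [0.5y] zero: DF = P = 483/500 ≈ 0.966000
step 2 [1y] bond c/2=3/400: DF=(3866749/4000000 − 3/400·(0.966000))/(1+3/400) = 9523/10000 ≈ 0.952300
step 3 [1.5y] bond c/2=1/32: DF=(13009/12800 − 1/32·(0.966000+0.952300))/(1+1/32) = 4637/5000 ≈ 0.927400
step 4 [2y] swap r/2=122/4151: DF=(1 − 122/4151·(0.966000+0.952300+0.927400))/(1+122/4151) = 4451/5000 ≈ 0.890200
step 5 [2.5y] zero: DF = P = 1073/1250 ≈ 0.858400
step 6 [3y] bond c/2=1/100: DF=(442677/500000 − 1/100·(0.966000+0.952300+0.927400+0.890200+0.858400))/(1+1/100) = 8311/10000 ≈ 0.831100
step 7 [3.5y] zero: DF = P = 8063/10000 ≈ 0.806300
step 8 [4y] zero: DF = P = 951/1250 ≈ 0.760800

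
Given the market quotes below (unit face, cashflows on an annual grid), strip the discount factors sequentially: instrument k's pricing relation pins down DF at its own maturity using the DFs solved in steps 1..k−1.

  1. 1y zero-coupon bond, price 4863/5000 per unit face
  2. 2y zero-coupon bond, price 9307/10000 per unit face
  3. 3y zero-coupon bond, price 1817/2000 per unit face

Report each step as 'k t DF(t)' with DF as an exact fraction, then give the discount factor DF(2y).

step 1 [1y] zero: DF = P = 4863/5000 ≈ 0.972600
step 2 [2y] zero: DF = P = 9307/10000 ≈ 0.930700
step 3 [3y] zero: DF = P = 1817/2000 ≈ 0.908500

1 1 4863/5000
2 2 9307/10000
3 3 1817/2000
DF(2y) = 9307/10000 ≈ 0.930700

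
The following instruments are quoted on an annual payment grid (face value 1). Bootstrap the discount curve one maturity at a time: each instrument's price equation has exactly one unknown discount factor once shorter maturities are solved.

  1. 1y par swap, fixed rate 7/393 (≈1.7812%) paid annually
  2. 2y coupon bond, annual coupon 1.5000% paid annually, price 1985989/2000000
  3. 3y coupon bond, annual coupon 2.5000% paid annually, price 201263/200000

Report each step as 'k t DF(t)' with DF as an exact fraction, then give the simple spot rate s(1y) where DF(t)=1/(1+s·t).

step 1 [1y] swap r/1=7/393: DF=(1 − 7/393·(0))/(1+7/393) = 393/400 ≈ 0.982500
step 2 [2y] bond c/1=3/200: DF=(1985989/2000000 − 3/200·(0.982500))/(1+3/200) = 4819/5000 ≈ 0.963800
step 3 [3y] bond c/1=1/40: DF=(201263/200000 − 1/40·(0.982500+0.963800))/(1+1/40) = 9343/10000 ≈ 0.934300

1 1 393/400
2 2 4819/5000
3 3 9343/10000
s(1y) = (1/(393/400) − 1)/(1) = 7/393 ≈ 1.7812%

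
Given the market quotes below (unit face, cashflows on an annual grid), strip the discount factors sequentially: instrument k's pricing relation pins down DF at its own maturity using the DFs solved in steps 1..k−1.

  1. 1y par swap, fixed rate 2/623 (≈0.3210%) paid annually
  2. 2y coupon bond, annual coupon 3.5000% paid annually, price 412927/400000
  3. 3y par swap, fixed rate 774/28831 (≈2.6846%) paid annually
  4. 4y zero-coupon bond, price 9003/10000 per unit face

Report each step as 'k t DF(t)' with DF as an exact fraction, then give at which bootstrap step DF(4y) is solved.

1 1 623/625
2 2 9637/10000
3 3 4613/5000
4 4 9003/10000
DF(4y) is solved at step 4

step 1 [1y] swap r/1=2/623: DF=(1 − 2/623·(0))/(1+2/623) = 623/625 ≈ 0.996800
step 2 [2y] bond c/1=7/200: DF=(412927/400000 − 7/200·(0.996800))/(1+7/200) = 9637/10000 ≈ 0.963700
step 3 [3y] swap r/1=774/28831: DF=(1 − 774/28831·(0.996800+0.963700))/(1+774/28831) = 4613/5000 ≈ 0.922600
step 4 [4y] zero: DF = P = 9003/10000 ≈ 0.900300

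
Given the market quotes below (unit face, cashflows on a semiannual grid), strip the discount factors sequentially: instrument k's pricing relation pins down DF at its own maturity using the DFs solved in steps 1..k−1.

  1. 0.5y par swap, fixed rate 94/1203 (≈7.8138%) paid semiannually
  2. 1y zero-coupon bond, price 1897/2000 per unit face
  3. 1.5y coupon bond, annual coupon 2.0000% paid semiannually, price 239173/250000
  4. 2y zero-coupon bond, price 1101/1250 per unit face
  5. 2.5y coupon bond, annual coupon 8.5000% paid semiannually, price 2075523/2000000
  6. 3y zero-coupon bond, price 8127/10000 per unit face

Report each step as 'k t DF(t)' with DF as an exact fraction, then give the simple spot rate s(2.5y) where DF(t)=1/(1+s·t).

step 1 [0.5y] swap r/2=47/1203: DF=(1 − 47/1203·(0))/(1+47/1203) = 1203/1250 ≈ 0.962400
step 2 [1y] zero: DF = P = 1897/2000 ≈ 0.948500
step 3 [1.5y] bond c/2=1/100: DF=(239173/250000 − 1/100·(0.962400+0.948500))/(1+1/100) = 9283/10000 ≈ 0.928300
step 4 [2y] zero: DF = P = 1101/1250 ≈ 0.880800
step 5 [2.5y] bond c/2=17/400: DF=(2075523/2000000 − 17/400·(0.962400+0.948500+0.928300+0.880800))/(1+17/400) = 4219/5000 ≈ 0.843800
step 6 [3y] zero: DF = P = 8127/10000 ≈ 0.812700

1 1/2 1203/1250
2 1 1897/2000
3 3/2 9283/10000
4 2 1101/1250
5 5/2 4219/5000
6 3 8127/10000
s(2.5y) = (1/(4219/5000) − 1)/(5/2) = 1562/21095 ≈ 7.4046%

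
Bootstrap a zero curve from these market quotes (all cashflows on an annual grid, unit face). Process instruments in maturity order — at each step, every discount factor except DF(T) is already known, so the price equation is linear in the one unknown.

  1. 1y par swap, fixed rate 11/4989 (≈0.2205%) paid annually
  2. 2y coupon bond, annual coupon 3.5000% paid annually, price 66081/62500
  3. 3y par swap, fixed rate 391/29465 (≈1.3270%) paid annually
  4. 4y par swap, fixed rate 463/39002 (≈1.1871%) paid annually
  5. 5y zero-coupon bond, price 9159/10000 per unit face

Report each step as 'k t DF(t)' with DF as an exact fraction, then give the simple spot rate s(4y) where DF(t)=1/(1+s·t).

step 1 [1y] swap r/1=11/4989: DF=(1 − 11/4989·(0))/(1+11/4989) = 4989/5000 ≈ 0.997800
step 2 [2y] bond c/1=7/200: DF=(66081/62500 − 7/200·(0.997800))/(1+7/200) = 4939/5000 ≈ 0.987800
step 3 [3y] swap r/1=391/29465: DF=(1 − 391/29465·(0.997800+0.987800))/(1+391/29465) = 9609/10000 ≈ 0.960900
step 4 [4y] swap r/1=463/39002: DF=(1 − 463/39002·(0.997800+0.987800+0.960900))/(1+463/39002) = 9537/10000 ≈ 0.953700
step 5 [5y] zero: DF = P = 9159/10000 ≈ 0.915900

1 1 4989/5000
2 2 4939/5000
3 3 9609/10000
4 4 9537/10000
5 5 9159/10000
s(4y) = (1/(9537/10000) − 1)/(4) = 463/38148 ≈ 1.2137%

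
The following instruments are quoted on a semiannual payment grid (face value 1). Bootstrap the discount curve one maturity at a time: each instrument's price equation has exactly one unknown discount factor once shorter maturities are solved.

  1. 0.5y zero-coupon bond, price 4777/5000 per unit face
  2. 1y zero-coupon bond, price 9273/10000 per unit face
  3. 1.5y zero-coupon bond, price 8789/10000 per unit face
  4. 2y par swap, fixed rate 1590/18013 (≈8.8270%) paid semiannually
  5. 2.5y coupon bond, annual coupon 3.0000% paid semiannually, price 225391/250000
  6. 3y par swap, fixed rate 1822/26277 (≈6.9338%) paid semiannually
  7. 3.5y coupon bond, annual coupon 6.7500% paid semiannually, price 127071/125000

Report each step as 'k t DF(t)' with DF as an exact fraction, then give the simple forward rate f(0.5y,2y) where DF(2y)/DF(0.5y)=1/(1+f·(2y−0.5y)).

step 1 [0.5y] zero: DF = P = 4777/5000 ≈ 0.955400
step 2 [1y] zero: DF = P = 9273/10000 ≈ 0.927300
step 3 [1.5y] zero: DF = P = 8789/10000 ≈ 0.878900
step 4 [2y] swap r/2=795/18013: DF=(1 − 795/18013·(0.955400+0.927300+0.878900))/(1+795/18013) = 841/1000 ≈ 0.841000
step 5 [2.5y] bond c/2=3/200: DF=(225391/250000 − 3/200·(0.955400+0.927300+0.878900+0.841000))/(1+3/200) = 167/200 ≈ 0.835000
step 6 [3y] swap r/2=911/26277: DF=(1 − 911/26277·(0.955400+0.927300+0.878900+0.841000+0.835000))/(1+911/26277) = 4089/5000 ≈ 0.817800
step 7 [3.5y] bond c/2=27/800: DF=(127071/125000 − 27/800·(0.955400+0.927300+0.878900+0.841000+0.835000+0.817800))/(1+27/800) = 4059/5000 ≈ 0.811800

1 1/2 4777/5000
2 1 9273/10000
3 3/2 8789/10000
4 2 841/1000
5 5/2 167/200
6 3 4089/5000
7 7/2 4059/5000
f(0.5y,2y) = ((4777/5000)/(841/1000) − 1)/(3/2) = 1144/12615 ≈ 9.0686%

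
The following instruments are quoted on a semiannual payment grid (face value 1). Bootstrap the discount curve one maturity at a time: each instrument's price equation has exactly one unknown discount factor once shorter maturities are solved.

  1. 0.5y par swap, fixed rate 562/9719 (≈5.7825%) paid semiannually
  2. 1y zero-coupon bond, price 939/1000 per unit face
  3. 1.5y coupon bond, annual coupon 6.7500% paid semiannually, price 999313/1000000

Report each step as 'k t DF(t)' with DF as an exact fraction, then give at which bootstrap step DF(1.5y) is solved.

step 1 [0.5y] swap r/2=281/9719: DF=(1 − 281/9719·(0))/(1+281/9719) = 9719/10000 ≈ 0.971900
step 2 [1y] zero: DF = P = 939/1000 ≈ 0.939000
step 3 [1.5y] bond c/2=27/800: DF=(999313/1000000 − 27/800·(0.971900+0.939000))/(1+27/800) = 9043/10000 ≈ 0.904300

1 1/2 9719/10000
2 1 939/1000
3 3/2 9043/10000
DF(1.5y) is solved at step 3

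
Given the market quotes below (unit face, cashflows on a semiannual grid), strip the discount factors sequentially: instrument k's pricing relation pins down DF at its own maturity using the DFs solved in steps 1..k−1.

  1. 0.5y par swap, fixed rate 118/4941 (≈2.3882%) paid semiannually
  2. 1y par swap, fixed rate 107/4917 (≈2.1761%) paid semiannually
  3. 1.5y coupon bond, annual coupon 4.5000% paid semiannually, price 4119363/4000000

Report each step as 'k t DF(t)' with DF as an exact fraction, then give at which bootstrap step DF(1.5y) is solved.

1 1/2 4941/5000
2 1 4893/5000
3 3/2 9639/10000
DF(1.5y) is solved at step 3

step 1 [0.5y] swap r/2=59/4941: DF=(1 − 59/4941·(0))/(1+59/4941) = 4941/5000 ≈ 0.988200
step 2 [1y] swap r/2=107/9834: DF=(1 − 107/9834·(0.988200))/(1+107/9834) = 4893/5000 ≈ 0.978600
step 3 [1.5y] bond c/2=9/400: DF=(4119363/4000000 − 9/400·(0.988200+0.978600))/(1+9/400) = 9639/10000 ≈ 0.963900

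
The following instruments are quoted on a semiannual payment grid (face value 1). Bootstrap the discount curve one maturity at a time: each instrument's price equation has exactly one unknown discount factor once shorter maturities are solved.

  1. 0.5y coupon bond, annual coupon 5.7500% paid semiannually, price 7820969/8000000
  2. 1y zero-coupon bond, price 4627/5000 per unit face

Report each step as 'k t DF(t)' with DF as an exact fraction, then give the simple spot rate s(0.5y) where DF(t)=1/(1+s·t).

step 1 [0.5y] bond c/2=23/800: DF=(7820969/8000000 − 23/800·(0))/(1+23/800) = 9503/10000 ≈ 0.950300
step 2 [1y] zero: DF = P = 4627/5000 ≈ 0.925400

1 1/2 9503/10000
2 1 4627/5000
s(0.5y) = (1/(9503/10000) − 1)/(1/2) = 994/9503 ≈ 10.4599%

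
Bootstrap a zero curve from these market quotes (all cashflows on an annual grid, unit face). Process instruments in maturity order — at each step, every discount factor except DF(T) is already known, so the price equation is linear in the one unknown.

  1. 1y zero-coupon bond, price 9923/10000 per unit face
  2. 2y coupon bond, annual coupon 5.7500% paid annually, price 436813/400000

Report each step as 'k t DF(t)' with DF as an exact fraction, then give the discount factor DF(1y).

1 1 9923/10000
2 2 9787/10000
DF(1y) = 9923/10000 ≈ 0.992300

step 1 [1y] zero: DF = P = 9923/10000 ≈ 0.992300
step 2 [2y] bond c/1=23/400: DF=(436813/400000 − 23/400·(0.992300))/(1+23/400) = 9787/10000 ≈ 0.978700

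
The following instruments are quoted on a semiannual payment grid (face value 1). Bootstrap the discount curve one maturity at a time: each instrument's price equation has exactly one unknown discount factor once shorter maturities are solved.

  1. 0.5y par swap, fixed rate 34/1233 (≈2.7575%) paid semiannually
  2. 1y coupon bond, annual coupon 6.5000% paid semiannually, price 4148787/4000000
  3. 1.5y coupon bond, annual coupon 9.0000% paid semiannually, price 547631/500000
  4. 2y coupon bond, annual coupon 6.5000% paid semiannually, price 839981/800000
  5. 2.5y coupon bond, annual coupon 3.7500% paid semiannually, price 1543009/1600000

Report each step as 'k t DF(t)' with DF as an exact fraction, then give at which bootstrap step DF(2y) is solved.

1 1/2 1233/1250
2 1 1947/2000
3 3/2 9637/10000
4 2 9249/10000
5 5/2 4379/5000
DF(2y) is solved at step 4

step 1 [0.5y] swap r/2=17/1233: DF=(1 − 17/1233·(0))/(1+17/1233) = 1233/1250 ≈ 0.986400
step 2 [1y] bond c/2=13/400: DF=(4148787/4000000 − 13/400·(0.986400))/(1+13/400) = 1947/2000 ≈ 0.973500
step 3 [1.5y] bond c/2=9/200: DF=(547631/500000 − 9/200·(0.986400+0.973500))/(1+9/200) = 9637/10000 ≈ 0.963700
step 4 [2y] bond c/2=13/400: DF=(839981/800000 − 13/400·(0.986400+0.973500+0.963700))/(1+13/400) = 9249/10000 ≈ 0.924900
step 5 [2.5y] bond c/2=3/160: DF=(1543009/1600000 − 3/160·(0.986400+0.973500+0.963700+0.924900))/(1+3/160) = 4379/5000 ≈ 0.875800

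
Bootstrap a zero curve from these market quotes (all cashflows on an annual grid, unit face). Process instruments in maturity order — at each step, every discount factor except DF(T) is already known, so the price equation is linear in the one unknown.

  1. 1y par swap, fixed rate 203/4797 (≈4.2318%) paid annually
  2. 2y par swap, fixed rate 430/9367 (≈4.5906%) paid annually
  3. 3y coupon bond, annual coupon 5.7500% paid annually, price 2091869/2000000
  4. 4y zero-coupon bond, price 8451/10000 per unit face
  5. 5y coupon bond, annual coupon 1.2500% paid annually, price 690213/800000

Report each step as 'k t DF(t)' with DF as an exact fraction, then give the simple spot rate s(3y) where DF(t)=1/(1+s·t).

1 1 4797/5000
2 2 457/500
3 3 1109/1250
4 4 8451/10000
5 5 2019/2500
s(3y) = (1/(1109/1250) − 1)/(3) = 47/1109 ≈ 4.2381%

step 1 [1y] swap r/1=203/4797: DF=(1 − 203/4797·(0))/(1+203/4797) = 4797/5000 ≈ 0.959400
step 2 [2y] swap r/1=430/9367: DF=(1 − 430/9367·(0.959400))/(1+430/9367) = 457/500 ≈ 0.914000
step 3 [3y] bond c/1=23/400: DF=(2091869/2000000 − 23/400·(0.959400+0.914000))/(1+23/400) = 1109/1250 ≈ 0.887200
step 4 [4y] zero: DF = P = 8451/10000 ≈ 0.845100
step 5 [5y] bond c/1=1/80: DF=(690213/800000 − 1/80·(0.959400+0.914000+0.887200+0.845100))/(1+1/80) = 2019/2500 ≈ 0.807600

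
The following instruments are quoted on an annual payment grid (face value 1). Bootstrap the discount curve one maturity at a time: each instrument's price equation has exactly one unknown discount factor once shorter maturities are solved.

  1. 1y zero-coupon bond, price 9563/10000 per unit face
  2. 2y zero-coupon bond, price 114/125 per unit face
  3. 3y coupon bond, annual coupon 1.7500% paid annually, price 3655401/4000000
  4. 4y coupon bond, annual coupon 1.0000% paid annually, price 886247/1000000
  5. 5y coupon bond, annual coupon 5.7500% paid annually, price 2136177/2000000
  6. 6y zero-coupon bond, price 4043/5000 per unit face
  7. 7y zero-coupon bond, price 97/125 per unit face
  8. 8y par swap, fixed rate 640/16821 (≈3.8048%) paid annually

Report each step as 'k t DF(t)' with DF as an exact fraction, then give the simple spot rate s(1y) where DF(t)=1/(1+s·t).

1 1 9563/10000
2 2 114/125
3 3 433/500
4 4 1063/1250
5 5 8151/10000
6 6 4043/5000
7 7 97/125
8 8 93/125
s(1y) = (1/(9563/10000) − 1)/(1) = 437/9563 ≈ 4.5697%

step 1 [1y] zero: DF = P = 9563/10000 ≈ 0.956300
step 2 [2y] zero: DF = P = 114/125 ≈ 0.912000
step 3 [3y] bond c/1=7/400: DF=(3655401/4000000 − 7/400·(0.956300+0.912000))/(1+7/400) = 433/500 ≈ 0.866000
step 4 [4y] bond c/1=1/100: DF=(886247/1000000 − 1/100·(0.956300+0.912000+0.866000))/(1+1/100) = 1063/1250 ≈ 0.850400
step 5 [5y] bond c/1=23/400: DF=(2136177/2000000 − 23/400·(0.956300+0.912000+0.866000+0.850400))/(1+23/400) = 8151/10000 ≈ 0.815100
step 6 [6y] zero: DF = P = 4043/5000 ≈ 0.808600
step 7 [7y] zero: DF = P = 97/125 ≈ 0.776000
step 8 [8y] swap r/1=640/16821: DF=(1 − 640/16821·(0.956300+0.912000+0.866000+0.850400+0.815100+0.808600+0.776000))/(1+640/16821) = 93/125 ≈ 0.744000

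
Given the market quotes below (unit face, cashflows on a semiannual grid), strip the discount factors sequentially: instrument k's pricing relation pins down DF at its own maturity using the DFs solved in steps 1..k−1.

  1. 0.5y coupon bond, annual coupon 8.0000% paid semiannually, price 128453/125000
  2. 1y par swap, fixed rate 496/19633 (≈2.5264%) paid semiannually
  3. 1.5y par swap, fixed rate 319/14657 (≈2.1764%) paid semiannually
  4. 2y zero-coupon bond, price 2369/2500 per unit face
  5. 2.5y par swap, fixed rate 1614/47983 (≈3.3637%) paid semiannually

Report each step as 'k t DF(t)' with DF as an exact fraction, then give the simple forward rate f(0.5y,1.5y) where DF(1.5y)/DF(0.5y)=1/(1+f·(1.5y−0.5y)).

1 1/2 9881/10000
2 1 1219/1250
3 3/2 9681/10000
4 2 2369/2500
5 5/2 9193/10000
f(0.5y,1.5y) = ((9881/10000)/(9681/10000) − 1)/(1) = 200/9681 ≈ 2.0659%

step 1 [0.5y] bond c/2=1/25: DF=(128453/125000 − 1/25·(0))/(1+1/25) = 9881/10000 ≈ 0.988100
step 2 [1y] swap r/2=248/19633: DF=(1 − 248/19633·(0.988100))/(1+248/19633) = 1219/1250 ≈ 0.975200
step 3 [1.5y] swap r/2=319/29314: DF=(1 − 319/29314·(0.988100+0.975200))/(1+319/29314) = 9681/10000 ≈ 0.968100
step 4 [2y] zero: DF = P = 2369/2500 ≈ 0.947600
step 5 [2.5y] swap r/2=807/47983: DF=(1 − 807/47983·(0.988100+0.975200+0.968100+0.947600))/(1+807/47983) = 9193/10000 ≈ 0.919300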